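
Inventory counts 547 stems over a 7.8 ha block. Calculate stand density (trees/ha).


Formula: Stand Density = N_trees / Area_ha
Density = 547 trees / 7.8 ha
Density = 70 trees/ha

70


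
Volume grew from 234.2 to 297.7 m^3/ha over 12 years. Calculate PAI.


Formula: PAI = (V_T2 - V_T1) / (T2 - T1)
Volume increment = 297.7 - 234.2 = 63.5 m^3/ha
PAI = 63.5 / 12 = 5.29 m^3/ha/year

5.29


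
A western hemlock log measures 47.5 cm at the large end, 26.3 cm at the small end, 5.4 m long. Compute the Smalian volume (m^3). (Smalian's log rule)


Smalian: V = (A1 + A2)/2 * L,  A = pi*(D/200)^2
A1 = pi*(47.5/200)^2 = 0.177205 m^2
A2 = pi*(26.3/200)^2 = 0.054325 m^2
V = (0.177205+0.054325)/2*5.4 = 0.6251 m^3

0.6251


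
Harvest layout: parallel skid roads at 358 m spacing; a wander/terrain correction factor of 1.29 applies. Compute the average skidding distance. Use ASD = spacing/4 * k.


Formula: ASD = (spacing / 4) * correction
Uncorrected distance = spacing / 4 = 358 / 4 = 89.5 m
ASD = 89.5 * 1.29 = 115 m

115


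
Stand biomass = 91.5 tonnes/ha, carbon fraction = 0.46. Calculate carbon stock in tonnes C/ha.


Formula: Carbon Stock = Biomass * Carbon Fraction
C = 91.5 t/ha * 0.46
C = 42.1 t C/ha

42.1


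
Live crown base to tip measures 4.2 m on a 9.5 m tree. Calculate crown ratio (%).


Formula: Crown Ratio = (Crown Length / Total Height) * 100
CR = (4.2 m / 9.5 m) * 100
CR = 0.4421 * 100 = 44.2%

44.2


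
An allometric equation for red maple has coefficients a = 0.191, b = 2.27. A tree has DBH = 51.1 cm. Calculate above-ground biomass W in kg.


Formula: W = a * DBH^b  (allometric power law)
DBH^b = 51.1^2.27 = 7552.9297
W = 0.191 * 7552.9297 = 1442.6 kg

1442.6


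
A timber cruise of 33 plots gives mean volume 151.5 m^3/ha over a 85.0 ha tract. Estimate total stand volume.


Formula: Total Volume = Mean Volume per ha * Total Area
Total Volume = 151.5 m^3/ha * 85.0 ha
Total Volume = 12878 m^3

12878


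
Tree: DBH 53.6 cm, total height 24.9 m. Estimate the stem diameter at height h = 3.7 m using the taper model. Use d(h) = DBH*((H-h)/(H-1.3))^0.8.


Taper: d(h) = DBH * ((H - h) / (H - 1.3))^0.8
Numerator = H - h = 24.9 - 3.7 = 21.2 m
Denominator = H - 1.3 = 24.9 - 1.3 = 23.6 m
Ratio = 21.2 / 23.6 = 0.89831
d = 53.6 * 0.89831^0.8 = 49.2 cm

49.2


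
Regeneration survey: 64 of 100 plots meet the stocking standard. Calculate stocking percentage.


Formula: Stocking % = stocked plots / total plots * 100
Stocking = 64 / 100 * 100
Stocking = 0.64 * 100 = 64.0%

64.0


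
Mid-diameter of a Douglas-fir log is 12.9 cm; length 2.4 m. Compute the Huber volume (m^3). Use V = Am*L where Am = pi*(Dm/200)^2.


Huber: V = Am * L,  Am = pi*(Dm/200)^2
Am = pi*(12.9/200)^2 = 0.01307 m^2
V = 0.01307*2.4 = 0.0314 m^3

0.0314


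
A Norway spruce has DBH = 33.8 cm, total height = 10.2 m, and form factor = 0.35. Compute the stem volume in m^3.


Formula: V = pi * (DBH/200)^2 * H * ff
Radius = DBH/200 = 33.8/200 = 0.169 m
Radius^2 = 0.169^2 = 0.028561 m^2
V = pi * 0.028561 * 10.2 * 0.35
V = 0.32 m^3

0.32


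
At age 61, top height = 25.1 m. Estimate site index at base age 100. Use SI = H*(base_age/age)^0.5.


Formula: SI = H_dom * (base_age / age)^0.5
Age ratio = 100 / 61 = 1.63934
sqrt(age_ratio) = 1.28037
SI = 25.1 * 1.28037 = 32.1 m

32.1


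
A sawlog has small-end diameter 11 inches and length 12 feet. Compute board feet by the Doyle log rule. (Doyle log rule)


Doyle: BF = (D - 4)^2 * L / 16
Adjusted diameter = 11 - 4 = 7 in
(D-4)^2 = 7^2 = 49
BF = 49 * 12 / 16 = 37 BF

37


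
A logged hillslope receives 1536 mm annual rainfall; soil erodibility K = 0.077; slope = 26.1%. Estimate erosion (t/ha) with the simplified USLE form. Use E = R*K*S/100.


Formula: E = R * K * S / 100  (simplified USLE)
R * K = 1536 * 0.077 = 118.272
E = 118.272 * 26.1 / 100 = 30.87 t/ha

30.87


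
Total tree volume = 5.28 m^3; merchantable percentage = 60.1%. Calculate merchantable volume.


Formula: MV = V_total * (merchantable_pct / 100)
Merchantable fraction = 60.1% / 100 = 0.601
MV = 5.28 m^3 * 0.601 = 3.173 m^3

3.173


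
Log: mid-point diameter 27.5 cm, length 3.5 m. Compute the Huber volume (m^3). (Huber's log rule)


Huber: V = Am * L,  Am = pi*(Dm/200)^2
Am = pi*(27.5/200)^2 = 0.059396 m^2
V = 0.059396*3.5 = 0.2079 m^3

0.2079


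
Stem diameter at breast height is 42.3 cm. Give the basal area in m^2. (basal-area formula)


Formula: BA = pi * (DBH/2)^2 / 10000  (cm^2 to m^2)
Radius = DBH/2 = 42.3/2 = 21.15 cm
BA = pi * 21.15^2 / 10000
   = 1405.3051 cm^2 / 10000
   = 0.1405 m^2

0.1405


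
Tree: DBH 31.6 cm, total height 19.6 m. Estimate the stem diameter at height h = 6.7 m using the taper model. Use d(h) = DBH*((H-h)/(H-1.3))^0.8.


Taper: d(h) = DBH * ((H - h) / (H - 1.3))^0.8
Numerator = H - h = 19.6 - 6.7 = 12.9 m
Denominator = H - 1.3 = 19.6 - 1.3 = 18.3 m
Ratio = 12.9 / 18.3 = 0.70492
d = 31.6 * 0.70492^0.8 = 23.9 cm

23.9


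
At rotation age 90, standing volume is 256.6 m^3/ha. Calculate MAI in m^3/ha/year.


Formula: MAI = Total Volume / Stand Age
MAI = 256.6 m^3/ha / 90 years
MAI = 2.85 m^3/ha/year

2.85


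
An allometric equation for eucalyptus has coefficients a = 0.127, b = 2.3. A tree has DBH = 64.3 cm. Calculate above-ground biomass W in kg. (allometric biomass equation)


Formula: W = a * DBH^b  (allometric power law)
DBH^b = 64.3^2.3 = 14417.3432
W = 0.127 * 14417.3432 = 1831.0 kg

1831.0


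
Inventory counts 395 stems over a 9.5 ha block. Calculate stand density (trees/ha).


Formula: Stand Density = N_trees / Area_ha
Density = 395 trees / 9.5 ha
Density = 42 trees/ha

42


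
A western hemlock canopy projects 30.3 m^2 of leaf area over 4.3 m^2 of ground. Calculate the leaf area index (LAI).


Formula: LAI = total leaf area / ground area  (dimensionless)
LAI = 30.3 m^2 / 4.3 m^2
LAI = 7.05

7.05


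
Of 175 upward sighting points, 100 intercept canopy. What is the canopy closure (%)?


Formula: Canopy closure = covered points / total points * 100
Closure = 100 / 175 * 100
Closure = 0.5714 * 100 = 57.1%

57.1


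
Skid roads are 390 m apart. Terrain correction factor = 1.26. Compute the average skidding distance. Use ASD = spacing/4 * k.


Formula: ASD = (spacing / 4) * correction
Uncorrected distance = spacing / 4 = 390 / 4 = 97.5 m
ASD = 97.5 * 1.26 = 123 m

123


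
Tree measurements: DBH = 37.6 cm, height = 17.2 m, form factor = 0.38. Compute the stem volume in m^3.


Formula: V = pi * (DBH/200)^2 * H * ff
Radius = DBH/200 = 37.6/200 = 0.188 m
Radius^2 = 0.188^2 = 0.035344 m^2
V = pi * 0.035344 * 17.2 * 0.38
V = 0.726 m^3

0.726


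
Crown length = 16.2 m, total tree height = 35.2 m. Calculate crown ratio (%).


Formula: Crown Ratio = (Crown Length / Total Height) * 100
CR = (16.2 m / 35.2 m) * 100
CR = 0.4602 * 100 = 46.0%

46.0


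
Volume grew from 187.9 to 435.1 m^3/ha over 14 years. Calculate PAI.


Formula: PAI = (V_T2 - V_T1) / (T2 - T1)
Volume increment = 435.1 - 187.9 = 247.2 m^3/ha
PAI = 247.2 / 14 = 17.66 m^3/ha/year

17.66


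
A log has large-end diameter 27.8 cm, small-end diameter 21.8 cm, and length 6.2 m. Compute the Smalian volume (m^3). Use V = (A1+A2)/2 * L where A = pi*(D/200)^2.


Smalian: V = (A1 + A2)/2 * L,  A = pi*(D/200)^2
A1 = pi*(27.8/200)^2 = 0.060699 m^2
A2 = pi*(21.8/200)^2 = 0.037325 m^2
V = (0.060699+0.037325)/2*6.2 = 0.3039 m^3

0.3039


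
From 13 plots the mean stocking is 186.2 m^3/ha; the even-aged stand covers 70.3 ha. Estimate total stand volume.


Formula: Total Volume = Mean Volume per ha * Total Area
Total Volume = 186.2 m^3/ha * 70.3 ha
Total Volume = 13090 m^3

13090


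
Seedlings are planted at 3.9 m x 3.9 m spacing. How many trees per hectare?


Formula: TPH = 10000 m^2/ha / (spacing_x * spacing_y)
Area per tree = 3.9 m * 3.9 m = 15.21 m^2
TPH = 10000 / 15.21 = 657 trees/ha

657


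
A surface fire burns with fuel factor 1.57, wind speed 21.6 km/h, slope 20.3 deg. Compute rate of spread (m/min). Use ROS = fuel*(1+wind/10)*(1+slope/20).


Formula: ROS = fuel * (1 + wind/10) * (1 + slope/20)
Wind factor = 1 + 21.6/10 = 3.16
Slope factor = 1 + 20.3/20 = 2.015
ROS = 1.57 * 3.16 * 2.015 = 10.0 m/min

10.0


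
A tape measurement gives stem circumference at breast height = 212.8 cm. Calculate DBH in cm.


Formula: DBH = C / pi
DBH = 212.8 / pi
pi = 3.14159...
DBH = 67.7 cm

67.7


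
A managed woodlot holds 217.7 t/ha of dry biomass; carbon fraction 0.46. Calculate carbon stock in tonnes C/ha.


Formula: Carbon Stock = Biomass * Carbon Fraction
C = 217.7 t/ha * 0.46
C = 100.1 t C/ha

100.1


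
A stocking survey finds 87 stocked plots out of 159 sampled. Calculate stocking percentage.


Formula: Stocking % = stocked plots / total plots * 100
Stocking = 87 / 159 * 100
Stocking = 0.5472 * 100 = 54.7%

54.7


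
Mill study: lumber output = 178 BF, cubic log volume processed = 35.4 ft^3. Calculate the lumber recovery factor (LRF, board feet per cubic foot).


Formula: LRF = Lumber Output (BF) / Log Input (ft^3)
LRF = 178 BF / 35.4 ft^3
LRF = 5.03 BF/ft^3

5.03


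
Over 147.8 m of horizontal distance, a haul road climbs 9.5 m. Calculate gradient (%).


Formula: Gradient = rise / run * 100
Gradient = 9.5 / 147.8 * 100 = 6.4%

6.4


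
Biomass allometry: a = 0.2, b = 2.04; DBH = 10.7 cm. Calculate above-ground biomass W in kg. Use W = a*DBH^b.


Formula: W = a * DBH^b  (allometric power law)
DBH^b = 10.7^2.04 = 125.876
W = 0.2 * 125.876 = 25.2 kg

25.2


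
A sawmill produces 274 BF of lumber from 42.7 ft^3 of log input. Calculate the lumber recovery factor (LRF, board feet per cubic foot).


Formula: LRF = Lumber Output (BF) / Log Input (ft^3)
LRF = 274 BF / 42.7 ft^3
LRF = 6.42 BF/ft^3

6.42


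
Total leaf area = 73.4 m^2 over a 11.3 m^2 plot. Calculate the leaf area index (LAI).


Formula: LAI = total leaf area / ground area  (dimensionless)
LAI = 73.4 m^2 / 11.3 m^2
LAI = 6.5

6.5


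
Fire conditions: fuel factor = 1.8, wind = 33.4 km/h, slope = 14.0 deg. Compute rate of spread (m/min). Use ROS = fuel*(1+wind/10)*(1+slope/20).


Formula: ROS = fuel * (1 + wind/10) * (1 + slope/20)
Wind factor = 1 + 33.4/10 = 4.34
Slope factor = 1 + 14.0/20 = 1.7
ROS = 1.8 * 4.34 * 1.7 = 13.28 m/min

13.28


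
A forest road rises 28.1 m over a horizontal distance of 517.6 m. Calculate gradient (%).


Formula: Gradient = rise / run * 100
Gradient = 28.1 / 517.6 * 100 = 5.4%

5.4


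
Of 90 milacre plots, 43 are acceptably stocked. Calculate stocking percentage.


Formula: Stocking % = stocked plots / total plots * 100
Stocking = 43 / 90 * 100
Stocking = 0.4778 * 100 = 47.8%

47.8


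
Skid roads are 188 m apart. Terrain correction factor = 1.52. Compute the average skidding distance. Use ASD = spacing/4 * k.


Formula: ASD = (spacing / 4) * correction
Uncorrected distance = spacing / 4 = 188 / 4 = 47 m
ASD = 47 * 1.52 = 71 m

71


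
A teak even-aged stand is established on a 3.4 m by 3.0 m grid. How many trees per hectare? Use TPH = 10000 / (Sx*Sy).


Formula: TPH = 10000 m^2/ha / (spacing_x * spacing_y)
Area per tree = 3.4 m * 3.0 m = 10.2 m^2
TPH = 10000 / 10.2 = 980 trees/ha

980


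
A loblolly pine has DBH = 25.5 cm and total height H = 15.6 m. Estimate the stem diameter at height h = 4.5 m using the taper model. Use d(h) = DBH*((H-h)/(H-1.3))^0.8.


Taper: d(h) = DBH * ((H - h) / (H - 1.3))^0.8
Numerator = H - h = 15.6 - 4.5 = 11.1 m
Denominator = H - 1.3 = 15.6 - 1.3 = 14.3 m
Ratio = 11.1 / 14.3 = 0.77622
d = 25.5 * 0.77622^0.8 = 20.8 cm

20.8


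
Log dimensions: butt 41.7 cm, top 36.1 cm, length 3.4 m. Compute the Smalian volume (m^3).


Smalian: V = (A1 + A2)/2 * L,  A = pi*(D/200)^2
A1 = pi*(41.7/200)^2 = 0.136572 m^2
A2 = pi*(36.1/200)^2 = 0.102354 m^2
V = (0.136572+0.102354)/2*3.4 = 0.4062 m^3

0.4062


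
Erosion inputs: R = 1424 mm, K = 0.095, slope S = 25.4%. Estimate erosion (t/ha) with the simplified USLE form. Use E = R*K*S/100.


Formula: E = R * K * S / 100  (simplified USLE)
R * K = 1424 * 0.095 = 135.28
E = 135.28 * 25.4 / 100 = 34.36 t/ha

34.36


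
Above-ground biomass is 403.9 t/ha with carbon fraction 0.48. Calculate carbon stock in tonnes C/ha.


Formula: Carbon Stock = Biomass * Carbon Fraction
C = 403.9 t/ha * 0.48
C = 193.9 t C/ha

193.9


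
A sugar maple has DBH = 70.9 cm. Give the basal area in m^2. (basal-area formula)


Formula: BA = pi * (DBH/2)^2 / 10000  (cm^2 to m^2)
Radius = DBH/2 = 70.9/2 = 35.45 cm
BA = pi * 35.45^2 / 10000
   = 3948.0473 cm^2 / 10000
   = 0.3948 m^2

0.3948


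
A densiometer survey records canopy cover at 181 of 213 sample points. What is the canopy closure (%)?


Formula: Canopy closure = covered points / total points * 100
Closure = 181 / 213 * 100
Closure = 0.8498 * 100 = 85.0%

85.0


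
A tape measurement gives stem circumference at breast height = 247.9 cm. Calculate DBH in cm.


Formula: DBH = C / pi
DBH = 247.9 / pi
pi = 3.14159...
DBH = 78.9 cm

78.9


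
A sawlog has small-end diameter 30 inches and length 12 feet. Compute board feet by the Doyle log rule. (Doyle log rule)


Doyle: BF = (D - 4)^2 * L / 16
Adjusted diameter = 30 - 4 = 26 in
(D-4)^2 = 26^2 = 676
BF = 676 * 12 / 16 = 507 BF

507


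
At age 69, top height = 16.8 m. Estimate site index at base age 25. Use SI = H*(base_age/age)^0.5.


Formula: SI = H_dom * (base_age / age)^0.5
Age ratio = 25 / 69 = 0.36232
sqrt(age_ratio) = 0.60193
SI = 16.8 * 0.60193 = 10.1 m

10.1


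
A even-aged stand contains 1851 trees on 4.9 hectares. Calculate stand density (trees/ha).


Formula: Stand Density = N_trees / Area_ha
Density = 1851 trees / 4.9 ha
Density = 378 trees/ha

378


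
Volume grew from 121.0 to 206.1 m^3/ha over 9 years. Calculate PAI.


Formula: PAI = (V_T2 - V_T1) / (T2 - T1)
Volume increment = 206.1 - 121.0 = 85.1 m^3/ha
PAI = 85.1 / 9 = 9.46 m^3/ha/year

9.46


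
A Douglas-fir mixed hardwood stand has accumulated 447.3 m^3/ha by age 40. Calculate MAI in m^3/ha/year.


Formula: MAI = Total Volume / Stand Age
MAI = 447.3 m^3/ha / 40 years
MAI = 11.18 m^3/ha/year

11.18


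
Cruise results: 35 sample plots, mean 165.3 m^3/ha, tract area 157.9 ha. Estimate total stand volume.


Formula: Total Volume = Mean Volume per ha * Total Area
Total Volume = 165.3 m^3/ha * 157.9 ha
Total Volume = 26101 m^3

26101


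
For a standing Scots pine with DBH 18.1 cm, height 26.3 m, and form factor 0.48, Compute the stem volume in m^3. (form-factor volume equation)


Formula: V = pi * (DBH/200)^2 * H * ff
Radius = DBH/200 = 18.1/200 = 0.0905 m
Radius^2 = 0.0905^2 = 0.00819025 m^2
V = pi * 0.00819025 * 26.3 * 0.48
V = 0.325 m^3

0.325


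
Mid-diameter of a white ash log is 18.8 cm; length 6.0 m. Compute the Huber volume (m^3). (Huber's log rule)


Huber: V = Am * L,  Am = pi*(Dm/200)^2
Am = pi*(18.8/200)^2 = 0.027759 m^2
V = 0.027759*6.0 = 0.1666 m^3

0.1666


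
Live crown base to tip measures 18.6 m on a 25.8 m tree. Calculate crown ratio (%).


Formula: Crown Ratio = (Crown Length / Total Height) * 100
CR = (18.6 m / 25.8 m) * 100
CR = 0.7209 * 100 = 72.1%

72.1


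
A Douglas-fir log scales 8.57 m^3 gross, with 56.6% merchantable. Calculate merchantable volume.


Formula: MV = V_total * (merchantable_pct / 100)
Merchantable fraction = 56.6% / 100 = 0.566
MV = 8.57 m^3 * 0.566 = 4.851 m^3

4.851


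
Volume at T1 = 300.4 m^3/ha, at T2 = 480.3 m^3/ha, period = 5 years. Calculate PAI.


Formula: PAI = (V_T2 - V_T1) / (T2 - T1)
Volume increment = 480.3 - 300.4 = 179.9 m^3/ha
PAI = 179.9 / 5 = 35.98 m^3/ha/year

35.98


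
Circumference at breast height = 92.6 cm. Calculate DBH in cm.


Formula: DBH = C / pi
DBH = 92.6 / pi
pi = 3.14159...
DBH = 29.5 cm

29.5


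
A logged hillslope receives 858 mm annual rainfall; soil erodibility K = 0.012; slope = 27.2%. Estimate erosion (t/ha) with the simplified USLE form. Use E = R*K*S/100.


Formula: E = R * K * S / 100  (simplified USLE)
R * K = 858 * 0.012 = 10.296
E = 10.296 * 27.2 / 100 = 2.8 t/ha

2.8


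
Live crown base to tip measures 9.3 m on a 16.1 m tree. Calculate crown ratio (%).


Formula: Crown Ratio = (Crown Length / Total Height) * 100
CR = (9.3 m / 16.1 m) * 100
CR = 0.5776 * 100 = 57.8%

57.8


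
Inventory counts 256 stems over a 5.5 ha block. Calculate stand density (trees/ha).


Formula: Stand Density = N_trees / Area_ha
Density = 256 trees / 5.5 ha
Density = 47 trees/ha

47


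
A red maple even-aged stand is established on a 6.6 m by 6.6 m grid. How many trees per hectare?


Formula: TPH = 10000 m^2/ha / (spacing_x * spacing_y)
Area per tree = 6.6 m * 6.6 m = 43.56 m^2
TPH = 10000 / 43.56 = 230 trees/ha

230


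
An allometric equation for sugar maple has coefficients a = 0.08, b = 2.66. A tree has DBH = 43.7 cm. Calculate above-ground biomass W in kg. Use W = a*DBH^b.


Formula: W = a * DBH^b  (allometric power law)
DBH^b = 43.7^2.66 = 23103.6514
W = 0.08 * 23103.6514 = 1848.3 kg

1848.3


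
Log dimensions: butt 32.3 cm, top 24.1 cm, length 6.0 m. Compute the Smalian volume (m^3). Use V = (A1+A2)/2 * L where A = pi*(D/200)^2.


Smalian: V = (A1 + A2)/2 * L,  A = pi*(D/200)^2
A1 = pi*(32.3/200)^2 = 0.08194 m^2
A2 = pi*(24.1/200)^2 = 0.045617 m^2
V = (0.08194+0.045617)/2*6.0 = 0.3827 m^3

0.3827


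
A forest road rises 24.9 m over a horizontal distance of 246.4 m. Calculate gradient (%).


Formula: Gradient = rise / run * 100
Gradient = 24.9 / 246.4 * 100 = 10.1%

10.1


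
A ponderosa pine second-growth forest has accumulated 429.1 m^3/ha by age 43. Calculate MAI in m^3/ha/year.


Formula: MAI = Total Volume / Stand Age
MAI = 429.1 m^3/ha / 43 years
MAI = 9.98 m^3/ha/year

9.98


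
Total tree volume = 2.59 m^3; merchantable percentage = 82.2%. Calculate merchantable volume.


Formula: MV = V_total * (merchantable_pct / 100)
Merchantable fraction = 82.2% / 100 = 0.822
MV = 2.59 m^3 * 0.822 = 2.129 m^3

2.129


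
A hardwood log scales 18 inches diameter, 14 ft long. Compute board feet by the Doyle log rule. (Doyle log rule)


Doyle: BF = (D - 4)^2 * L / 16
Adjusted diameter = 18 - 4 = 14 in
(D-4)^2 = 14^2 = 196
BF = 196 * 14 / 16 = 172 BF

172


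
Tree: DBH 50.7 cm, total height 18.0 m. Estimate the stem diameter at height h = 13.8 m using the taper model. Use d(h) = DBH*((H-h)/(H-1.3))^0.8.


Taper: d(h) = DBH * ((H - h) / (H - 1.3))^0.8
Numerator = H - h = 18.0 - 13.8 = 4.2 m
Denominator = H - 1.3 = 18.0 - 1.3 = 16.7 m
Ratio = 4.2 / 16.7 = 0.2515
d = 50.7 * 0.2515^0.8 = 16.8 cm

16.8


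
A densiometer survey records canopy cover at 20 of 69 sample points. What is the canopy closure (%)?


Formula: Canopy closure = covered points / total points * 100
Closure = 20 / 69 * 100
Closure = 0.2899 * 100 = 29.0%

29.0


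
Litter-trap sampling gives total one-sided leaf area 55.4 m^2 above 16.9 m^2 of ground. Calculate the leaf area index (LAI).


Formula: LAI = total leaf area / ground area  (dimensionless)
LAI = 55.4 m^2 / 16.9 m^2
LAI = 3.28

3.28


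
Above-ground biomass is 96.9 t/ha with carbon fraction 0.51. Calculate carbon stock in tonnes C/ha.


Formula: Carbon Stock = Biomass * Carbon Fraction
C = 96.9 t/ha * 0.51
C = 49.4 t C/ha

49.4


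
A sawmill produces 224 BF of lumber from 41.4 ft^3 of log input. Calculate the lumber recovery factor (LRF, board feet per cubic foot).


Formula: LRF = Lumber Output (BF) / Log Input (ft^3)
LRF = 224 BF / 41.4 ft^3
LRF = 5.41 BF/ft^3

5.41


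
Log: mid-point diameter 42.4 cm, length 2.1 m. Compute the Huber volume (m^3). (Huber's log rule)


Huber: V = Am * L,  Am = pi*(Dm/200)^2
Am = pi*(42.4/200)^2 = 0.141196 m^2
V = 0.141196*2.1 = 0.2965 m^3

0.2965


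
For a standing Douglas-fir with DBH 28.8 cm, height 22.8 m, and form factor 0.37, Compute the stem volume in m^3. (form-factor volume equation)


Formula: V = pi * (DBH/200)^2 * H * ff
Radius = DBH/200 = 28.8/200 = 0.144 m
Radius^2 = 0.144^2 = 0.020736 m^2
V = pi * 0.020736 * 22.8 * 0.37
V = 0.55 m^3

0.55


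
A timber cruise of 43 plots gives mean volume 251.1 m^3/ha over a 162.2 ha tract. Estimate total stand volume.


Formula: Total Volume = Mean Volume per ha * Total Area
Total Volume = 251.1 m^3/ha * 162.2 ha
Total Volume = 40728 m^3

40728


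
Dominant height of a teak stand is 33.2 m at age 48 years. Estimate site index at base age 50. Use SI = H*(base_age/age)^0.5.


Formula: SI = H_dom * (base_age / age)^0.5
Age ratio = 50 / 48 = 1.04167
sqrt(age_ratio) = 1.02062
SI = 33.2 * 1.02062 = 33.9 m

33.9


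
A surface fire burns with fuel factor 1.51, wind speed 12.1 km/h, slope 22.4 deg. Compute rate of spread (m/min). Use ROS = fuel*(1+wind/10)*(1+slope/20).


Formula: ROS = fuel * (1 + wind/10) * (1 + slope/20)
Wind factor = 1 + 12.1/10 = 2.21
Slope factor = 1 + 22.4/20 = 2.12
ROS = 1.51 * 2.21 * 2.12 = 7.07 m/min

7.07


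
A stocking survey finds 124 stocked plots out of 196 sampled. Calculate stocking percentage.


Formula: Stocking % = stocked plots / total plots * 100
Stocking = 124 / 196 * 100
Stocking = 0.6327 * 100 = 63.3%

63.3


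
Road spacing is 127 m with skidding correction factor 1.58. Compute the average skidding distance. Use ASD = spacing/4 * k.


Formula: ASD = (spacing / 4) * correction
Uncorrected distance = spacing / 4 = 127 / 4 = 31.75 m
ASD = 31.75 * 1.58 = 50 m

50


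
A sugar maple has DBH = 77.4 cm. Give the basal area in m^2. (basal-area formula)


Formula: BA = pi * (DBH/2)^2 / 10000  (cm^2 to m^2)
Radius = DBH/2 = 77.4/2 = 38.7 cm
BA = pi * 38.7^2 / 10000
   = 4705.1319 cm^2 / 10000
   = 0.4705 m^2

0.4705


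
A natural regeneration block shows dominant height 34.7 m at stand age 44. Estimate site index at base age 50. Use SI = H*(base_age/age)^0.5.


Formula: SI = H_dom * (base_age / age)^0.5
Age ratio = 50 / 44 = 1.13636
sqrt(age_ratio) = 1.066
SI = 34.7 * 1.066 = 37.0 m

37.0


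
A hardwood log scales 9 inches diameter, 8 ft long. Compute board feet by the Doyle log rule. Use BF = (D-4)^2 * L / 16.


Doyle: BF = (D - 4)^2 * L / 16
Adjusted diameter = 9 - 4 = 5 in
(D-4)^2 = 5^2 = 25
BF = 25 * 8 / 16 = 13 BF

13


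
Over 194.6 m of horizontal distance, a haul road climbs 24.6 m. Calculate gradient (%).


Formula: Gradient = rise / run * 100
Gradient = 24.6 / 194.6 * 100 = 12.6%

12.6


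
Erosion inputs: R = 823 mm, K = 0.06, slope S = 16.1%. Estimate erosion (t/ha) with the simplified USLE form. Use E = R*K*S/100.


Formula: E = R * K * S / 100  (simplified USLE)
R * K = 823 * 0.06 = 49.38
E = 49.38 * 16.1 / 100 = 7.95 t/ha

7.95


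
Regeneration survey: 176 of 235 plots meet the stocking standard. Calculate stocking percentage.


Formula: Stocking % = stocked plots / total plots * 100
Stocking = 176 / 235 * 100
Stocking = 0.7489 * 100 = 74.9%

74.9


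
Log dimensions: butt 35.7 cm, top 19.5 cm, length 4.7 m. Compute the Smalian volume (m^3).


Smalian: V = (A1 + A2)/2 * L,  A = pi*(D/200)^2
A1 = pi*(35.7/200)^2 = 0.100098 m^2
A2 = pi*(19.5/200)^2 = 0.029865 m^2
V = (0.100098+0.029865)/2*4.7 = 0.3054 m^3

0.3054


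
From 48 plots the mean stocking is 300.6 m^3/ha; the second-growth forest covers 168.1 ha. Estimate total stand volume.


Formula: Total Volume = Mean Volume per ha * Total Area
Total Volume = 300.6 m^3/ha * 168.1 ha
Total Volume = 50531 m^3

50531


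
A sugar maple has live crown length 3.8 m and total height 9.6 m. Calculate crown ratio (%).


Formula: Crown Ratio = (Crown Length / Total Height) * 100
CR = (3.8 m / 9.6 m) * 100
CR = 0.3958 * 100 = 39.6%

39.6


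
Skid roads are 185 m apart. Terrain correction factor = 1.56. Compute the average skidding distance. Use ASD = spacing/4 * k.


Formula: ASD = (spacing / 4) * correction
Uncorrected distance = spacing / 4 = 185 / 4 = 46.25 m
ASD = 46.25 * 1.56 = 72 m

72


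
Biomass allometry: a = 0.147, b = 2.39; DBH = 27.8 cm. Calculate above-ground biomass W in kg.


Formula: W = a * DBH^b  (allometric power law)
DBH^b = 27.8^2.39 = 2826.6176
W = 0.147 * 2826.6176 = 415.5 kg

415.5


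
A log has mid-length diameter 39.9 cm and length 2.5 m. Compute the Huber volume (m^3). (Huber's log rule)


Huber: V = Am * L,  Am = pi*(Dm/200)^2
Am = pi*(39.9/200)^2 = 0.125036 m^2
V = 0.125036*2.5 = 0.3126 m^3

0.3126


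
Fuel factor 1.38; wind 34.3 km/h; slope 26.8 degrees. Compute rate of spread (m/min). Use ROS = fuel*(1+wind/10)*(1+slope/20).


Formula: ROS = fuel * (1 + wind/10) * (1 + slope/20)
Wind factor = 1 + 34.3/10 = 4.43
Slope factor = 1 + 26.8/20 = 2.34
ROS = 1.38 * 4.43 * 2.34 = 14.31 m/min

14.31


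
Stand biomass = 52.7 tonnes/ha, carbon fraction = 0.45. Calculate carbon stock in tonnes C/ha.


Formula: Carbon Stock = Biomass * Carbon Fraction
C = 52.7 t/ha * 0.45
C = 23.7 t C/ha

23.7


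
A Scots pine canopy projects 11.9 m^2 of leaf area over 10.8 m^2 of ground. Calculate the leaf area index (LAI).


Formula: LAI = total leaf area / ground area  (dimensionless)
LAI = 11.9 m^2 / 10.8 m^2
LAI = 1.1

1.1


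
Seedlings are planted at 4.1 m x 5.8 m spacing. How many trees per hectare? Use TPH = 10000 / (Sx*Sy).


Formula: TPH = 10000 m^2/ha / (spacing_x * spacing_y)
Area per tree = 4.1 m * 5.8 m = 23.78 m^2
TPH = 10000 / 23.78 = 421 trees/ha

421


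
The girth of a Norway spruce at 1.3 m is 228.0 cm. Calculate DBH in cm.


Formula: DBH = C / pi
DBH = 228.0 / pi
pi = 3.14159...
DBH = 72.6 cm

72.6


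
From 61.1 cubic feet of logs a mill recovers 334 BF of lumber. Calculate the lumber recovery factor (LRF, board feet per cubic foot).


Formula: LRF = Lumber Output (BF) / Log Input (ft^3)
LRF = 334 BF / 61.1 ft^3
LRF = 5.47 BF/ft^3

5.47


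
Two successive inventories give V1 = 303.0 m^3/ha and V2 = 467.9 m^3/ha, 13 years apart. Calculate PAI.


Formula: PAI = (V_T2 - V_T1) / (T2 - T1)
Volume increment = 467.9 - 303.0 = 164.9 m^3/ha
PAI = 164.9 / 13 = 12.68 m^3/ha/year

12.68


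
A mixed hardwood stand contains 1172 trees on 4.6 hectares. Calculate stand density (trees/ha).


Formula: Stand Density = N_trees / Area_ha
Density = 1172 trees / 4.6 ha
Density = 255 trees/ha

255


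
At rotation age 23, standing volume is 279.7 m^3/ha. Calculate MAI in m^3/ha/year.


Formula: MAI = Total Volume / Stand Age
MAI = 279.7 m^3/ha / 23 years
MAI = 12.16 m^3/ha/year

12.16


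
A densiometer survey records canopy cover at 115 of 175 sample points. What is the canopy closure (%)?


Formula: Canopy closure = covered points / total points * 100
Closure = 115 / 175 * 100
Closure = 0.6571 * 100 = 65.7%

65.7


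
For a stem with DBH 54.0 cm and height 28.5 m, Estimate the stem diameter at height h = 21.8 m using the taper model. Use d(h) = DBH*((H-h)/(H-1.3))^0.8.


Taper: d(h) = DBH * ((H - h) / (H - 1.3))^0.8
Numerator = H - h = 28.5 - 21.8 = 6.7 m
Denominator = H - 1.3 = 28.5 - 1.3 = 27.2 m
Ratio = 6.7 / 27.2 = 0.24632
d = 54.0 * 0.24632^0.8 = 17.6 cm

17.6


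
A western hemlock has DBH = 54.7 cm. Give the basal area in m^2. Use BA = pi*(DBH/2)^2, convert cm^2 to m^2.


Formula: BA = pi * (DBH/2)^2 / 10000  (cm^2 to m^2)
Radius = DBH/2 = 54.7/2 = 27.35 cm
BA = pi * 27.35^2 / 10000
   = 2349.982 cm^2 / 10000
   = 0.235 m^2

0.235


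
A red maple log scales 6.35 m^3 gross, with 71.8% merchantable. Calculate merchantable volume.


Formula: MV = V_total * (merchantable_pct / 100)
Merchantable fraction = 71.8% / 100 = 0.718
MV = 6.35 m^3 * 0.718 = 4.559 m^3

4.559


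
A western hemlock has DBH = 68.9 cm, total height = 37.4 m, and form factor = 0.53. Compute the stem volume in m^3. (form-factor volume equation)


Formula: V = pi * (DBH/200)^2 * H * ff
Radius = DBH/200 = 68.9/200 = 0.3445 m
Radius^2 = 0.3445^2 = 0.11868025 m^2
V = pi * 0.11868025 * 37.4 * 0.53
V = 7.391 m^3

7.391


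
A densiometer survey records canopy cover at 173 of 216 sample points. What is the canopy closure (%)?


Formula: Canopy closure = covered points / total points * 100
Closure = 173 / 216 * 100
Closure = 0.8009 * 100 = 80.1%

80.1


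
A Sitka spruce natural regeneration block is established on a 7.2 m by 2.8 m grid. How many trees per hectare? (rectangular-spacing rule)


Formula: TPH = 10000 m^2/ha / (spacing_x * spacing_y)
Area per tree = 7.2 m * 2.8 m = 20.16 m^2
TPH = 10000 / 20.16 = 496 trees/ha

496


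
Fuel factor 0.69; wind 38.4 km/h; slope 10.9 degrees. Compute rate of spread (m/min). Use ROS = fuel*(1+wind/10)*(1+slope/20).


Formula: ROS = fuel * (1 + wind/10) * (1 + slope/20)
Wind factor = 1 + 38.4/10 = 4.84
Slope factor = 1 + 10.9/20 = 1.545
ROS = 0.69 * 4.84 * 1.545 = 5.16 m/min

5.16


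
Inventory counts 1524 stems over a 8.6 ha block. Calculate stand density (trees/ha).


Formula: Stand Density = N_trees / Area_ha
Density = 1524 trees / 8.6 ha
Density = 177 trees/ha

177


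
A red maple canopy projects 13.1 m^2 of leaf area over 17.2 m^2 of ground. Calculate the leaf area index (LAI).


Formula: LAI = total leaf area / ground area  (dimensionless)
LAI = 13.1 m^2 / 17.2 m^2
LAI = 0.76

0.76


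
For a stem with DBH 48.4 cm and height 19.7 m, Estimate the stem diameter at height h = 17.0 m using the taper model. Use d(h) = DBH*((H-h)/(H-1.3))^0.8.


Taper: d(h) = DBH * ((H - h) / (H - 1.3))^0.8
Numerator = H - h = 19.7 - 17.0 = 2.7 m
Denominator = H - 1.3 = 19.7 - 1.3 = 18.4 m
Ratio = 2.7 / 18.4 = 0.14674
d = 48.4 * 0.14674^0.8 = 10.4 cm

10.4


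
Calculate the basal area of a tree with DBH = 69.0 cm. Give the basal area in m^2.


Formula: BA = pi * (DBH/2)^2 / 10000  (cm^2 to m^2)
Radius = DBH/2 = 69.0/2 = 34.5 cm
BA = pi * 34.5^2 / 10000
   = 3739.2807 cm^2 / 10000
   = 0.3739 m^2

0.3739


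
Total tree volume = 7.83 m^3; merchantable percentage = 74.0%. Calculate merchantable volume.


Formula: MV = V_total * (merchantable_pct / 100)
Merchantable fraction = 74.0% / 100 = 0.74
MV = 7.83 m^3 * 0.74 = 5.794 m^3

5.794


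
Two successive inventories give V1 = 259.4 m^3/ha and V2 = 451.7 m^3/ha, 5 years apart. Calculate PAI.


Formula: PAI = (V_T2 - V_T1) / (T2 - T1)
Volume increment = 451.7 - 259.4 = 192.3 m^3/ha
PAI = 192.3 / 5 = 38.46 m^3/ha/year

38.46


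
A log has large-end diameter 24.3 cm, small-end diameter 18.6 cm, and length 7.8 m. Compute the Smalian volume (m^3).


Smalian: V = (A1 + A2)/2 * L,  A = pi*(D/200)^2
A1 = pi*(24.3/200)^2 = 0.046377 m^2
A2 = pi*(18.6/200)^2 = 0.027172 m^2
V = (0.046377+0.027172)/2*7.8 = 0.2868 m^3

0.2868


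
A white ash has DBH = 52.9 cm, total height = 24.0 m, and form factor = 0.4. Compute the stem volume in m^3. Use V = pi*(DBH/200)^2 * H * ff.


Formula: V = pi * (DBH/200)^2 * H * ff
Radius = DBH/200 = 52.9/200 = 0.2645 m
Radius^2 = 0.2645^2 = 0.06996025 m^2
V = pi * 0.06996025 * 24.0 * 0.4
V = 2.11 m^3

2.11


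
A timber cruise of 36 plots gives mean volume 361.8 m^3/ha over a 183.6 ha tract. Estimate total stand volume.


Formula: Total Volume = Mean Volume per ha * Total Area
Total Volume = 361.8 m^3/ha * 183.6 ha
Total Volume = 66426 m^3

66426


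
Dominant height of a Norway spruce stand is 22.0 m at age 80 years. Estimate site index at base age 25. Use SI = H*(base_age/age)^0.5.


Formula: SI = H_dom * (base_age / age)^0.5
Age ratio = 25 / 80 = 0.3125
sqrt(age_ratio) = 0.55902
SI = 22.0 * 0.55902 = 12.3 m

12.3


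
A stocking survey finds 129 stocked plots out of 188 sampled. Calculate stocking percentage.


Formula: Stocking % = stocked plots / total plots * 100
Stocking = 129 / 188 * 100
Stocking = 0.6862 * 100 = 68.6%

68.6


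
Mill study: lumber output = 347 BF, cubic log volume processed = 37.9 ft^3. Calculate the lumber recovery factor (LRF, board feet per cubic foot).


Formula: LRF = Lumber Output (BF) / Log Input (ft^3)
LRF = 347 BF / 37.9 ft^3
LRF = 9.16 BF/ft^3

9.16


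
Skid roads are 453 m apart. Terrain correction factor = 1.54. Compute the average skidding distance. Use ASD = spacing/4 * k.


Formula: ASD = (spacing / 4) * correction
Uncorrected distance = spacing / 4 = 453 / 4 = 113.25 m
ASD = 113.25 * 1.54 = 174 m

174


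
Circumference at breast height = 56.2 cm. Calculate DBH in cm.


Formula: DBH = C / pi
DBH = 56.2 / pi
pi = 3.14159...
DBH = 17.9 cm

17.9


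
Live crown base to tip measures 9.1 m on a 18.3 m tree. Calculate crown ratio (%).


Formula: Crown Ratio = (Crown Length / Total Height) * 100
CR = (9.1 m / 18.3 m) * 100
CR = 0.4973 * 100 = 49.7%

49.7


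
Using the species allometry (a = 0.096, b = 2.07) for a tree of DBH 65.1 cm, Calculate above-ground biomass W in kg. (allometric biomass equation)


Formula: W = a * DBH^b  (allometric power law)
DBH^b = 65.1^2.07 = 5676.9183
W = 0.096 * 5676.9183 = 545.0 kg

545.0


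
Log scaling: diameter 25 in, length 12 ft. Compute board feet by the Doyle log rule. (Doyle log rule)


Doyle: BF = (D - 4)^2 * L / 16
Adjusted diameter = 25 - 4 = 21 in
(D-4)^2 = 21^2 = 441
BF = 441 * 12 / 16 = 331 BF

331


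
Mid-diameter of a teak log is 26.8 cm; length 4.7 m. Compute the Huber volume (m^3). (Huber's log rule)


Huber: V = Am * L,  Am = pi*(Dm/200)^2
Am = pi*(26.8/200)^2 = 0.05641 m^2
V = 0.05641*4.7 = 0.2651 m^3

0.2651


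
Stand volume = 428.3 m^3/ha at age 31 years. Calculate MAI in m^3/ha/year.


Formula: MAI = Total Volume / Stand Age
MAI = 428.3 m^3/ha / 31 years
MAI = 13.82 m^3/ha/year

13.82


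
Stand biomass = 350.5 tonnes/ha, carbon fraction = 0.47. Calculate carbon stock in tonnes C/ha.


Formula: Carbon Stock = Biomass * Carbon Fraction
C = 350.5 t/ha * 0.47
C = 164.7 t C/ha

164.7


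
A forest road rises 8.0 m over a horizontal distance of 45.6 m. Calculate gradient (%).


Formula: Gradient = rise / run * 100
Gradient = 8.0 / 45.6 * 100 = 17.5%

17.5


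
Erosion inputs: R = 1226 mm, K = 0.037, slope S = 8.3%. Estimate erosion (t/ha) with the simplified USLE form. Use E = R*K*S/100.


Formula: E = R * K * S / 100  (simplified USLE)
R * K = 1226 * 0.037 = 45.362
E = 45.362 * 8.3 / 100 = 3.77 t/ha

3.77


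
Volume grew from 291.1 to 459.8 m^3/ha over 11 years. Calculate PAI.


Formula: PAI = (V_T2 - V_T1) / (T2 - T1)
Volume increment = 459.8 - 291.1 = 168.7 m^3/ha
PAI = 168.7 / 11 = 15.34 m^3/ha/year

15.34


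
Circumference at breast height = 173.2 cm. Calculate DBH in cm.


Formula: DBH = C / pi
DBH = 173.2 / pi
pi = 3.14159...
DBH = 55.1 cm

55.1


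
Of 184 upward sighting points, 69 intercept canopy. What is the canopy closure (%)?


Formula: Canopy closure = covered points / total points * 100
Closure = 69 / 184 * 100
Closure = 0.375 * 100 = 37.5%

37.5


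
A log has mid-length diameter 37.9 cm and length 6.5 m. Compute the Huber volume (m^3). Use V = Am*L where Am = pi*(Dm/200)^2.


Huber: V = Am * L,  Am = pi*(Dm/200)^2
Am = pi*(37.9/200)^2 = 0.112815 m^2
V = 0.112815*6.5 = 0.7333 m^3

0.7333


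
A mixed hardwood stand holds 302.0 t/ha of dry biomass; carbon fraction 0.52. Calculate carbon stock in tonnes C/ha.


Formula: Carbon Stock = Biomass * Carbon Fraction
C = 302.0 t/ha * 0.52
C = 157.0 t C/ha

157.0


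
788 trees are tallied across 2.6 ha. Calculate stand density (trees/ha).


Formula: Stand Density = N_trees / Area_ha
Density = 788 trees / 2.6 ha
Density = 303 trees/ha

303


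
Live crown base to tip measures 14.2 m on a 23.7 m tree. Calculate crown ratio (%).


Formula: Crown Ratio = (Crown Length / Total Height) * 100
CR = (14.2 m / 23.7 m) * 100
CR = 0.5992 * 100 = 59.9%

59.9


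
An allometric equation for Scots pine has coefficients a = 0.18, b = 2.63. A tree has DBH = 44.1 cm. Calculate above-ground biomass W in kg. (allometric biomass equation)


Formula: W = a * DBH^b  (allometric power law)
DBH^b = 44.1^2.63 = 21128.7347
W = 0.18 * 21128.7347 = 3803.2 kg

3803.2


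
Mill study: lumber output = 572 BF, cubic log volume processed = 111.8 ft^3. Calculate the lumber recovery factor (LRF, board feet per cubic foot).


Formula: LRF = Lumber Output (BF) / Log Input (ft^3)
LRF = 572 BF / 111.8 ft^3
LRF = 5.12 BF/ft^3

5.12


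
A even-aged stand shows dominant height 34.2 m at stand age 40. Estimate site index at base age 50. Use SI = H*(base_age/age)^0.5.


Formula: SI = H_dom * (base_age / age)^0.5
Age ratio = 50 / 40 = 1.25
sqrt(age_ratio) = 1.11803
SI = 34.2 * 1.11803 = 38.2 m

38.2


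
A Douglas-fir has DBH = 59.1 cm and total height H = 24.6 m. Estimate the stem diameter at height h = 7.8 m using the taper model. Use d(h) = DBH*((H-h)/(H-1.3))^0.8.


Taper: d(h) = DBH * ((H - h) / (H - 1.3))^0.8
Numerator = H - h = 24.6 - 7.8 = 16.8 m
Denominator = H - 1.3 = 24.6 - 1.3 = 23.3 m
Ratio = 16.8 / 23.3 = 0.72103
d = 59.1 * 0.72103^0.8 = 45.5 cm

45.5


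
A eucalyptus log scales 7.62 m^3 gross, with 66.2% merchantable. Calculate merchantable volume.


Formula: MV = V_total * (merchantable_pct / 100)
Merchantable fraction = 66.2% / 100 = 0.662
MV = 7.62 m^3 * 0.662 = 5.044 m^3

5.044


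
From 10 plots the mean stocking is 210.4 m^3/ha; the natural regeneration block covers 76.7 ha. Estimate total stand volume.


Formula: Total Volume = Mean Volume per ha * Total Area
Total Volume = 210.4 m^3/ha * 76.7 ha
Total Volume = 16138 m^3

16138


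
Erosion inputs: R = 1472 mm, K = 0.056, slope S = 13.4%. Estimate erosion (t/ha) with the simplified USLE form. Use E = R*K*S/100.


Formula: E = R * K * S / 100  (simplified USLE)
R * K = 1472 * 0.056 = 82.432
E = 82.432 * 13.4 / 100 = 11.05 t/ha

11.05


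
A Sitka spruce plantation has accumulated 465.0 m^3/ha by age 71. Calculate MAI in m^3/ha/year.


Formula: MAI = Total Volume / Stand Age
MAI = 465.0 m^3/ha / 71 years
MAI = 6.55 m^3/ha/year

6.55


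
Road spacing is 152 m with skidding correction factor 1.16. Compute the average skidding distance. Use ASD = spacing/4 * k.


Formula: ASD = (spacing / 4) * correction
Uncorrected distance = spacing / 4 = 152 / 4 = 38 m
ASD = 38 * 1.16 = 44 m

44


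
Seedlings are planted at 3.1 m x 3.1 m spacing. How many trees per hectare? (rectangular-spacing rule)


Formula: TPH = 10000 m^2/ha / (spacing_x * spacing_y)
Area per tree = 3.1 m * 3.1 m = 9.61 m^2
TPH = 10000 / 9.61 = 1041 trees/ha

1041


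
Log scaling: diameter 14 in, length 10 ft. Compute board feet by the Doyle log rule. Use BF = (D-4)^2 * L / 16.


Doyle: BF = (D - 4)^2 * L / 16
Adjusted diameter = 14 - 4 = 10 in
(D-4)^2 = 10^2 = 100
BF = 100 * 10 / 16 = 63 BF

63


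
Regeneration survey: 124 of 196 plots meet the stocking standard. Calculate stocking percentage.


Formula: Stocking % = stocked plots / total plots * 100
Stocking = 124 / 196 * 100
Stocking = 0.6327 * 100 = 63.3%

63.3


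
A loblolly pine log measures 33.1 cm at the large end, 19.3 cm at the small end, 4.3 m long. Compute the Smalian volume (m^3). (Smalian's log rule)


Smalian: V = (A1 + A2)/2 * L,  A = pi*(D/200)^2
A1 = pi*(33.1/200)^2 = 0.086049 m^2
A2 = pi*(19.3/200)^2 = 0.029255 m^2
V = (0.086049+0.029255)/2*4.3 = 0.2479 m^3

0.2479


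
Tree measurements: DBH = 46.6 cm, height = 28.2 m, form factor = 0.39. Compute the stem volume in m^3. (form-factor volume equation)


Formula: V = pi * (DBH/200)^2 * H * ff
Radius = DBH/200 = 46.6/200 = 0.233 m
Radius^2 = 0.233^2 = 0.054289 m^2
V = pi * 0.054289 * 28.2 * 0.39
V = 1.876 m^3

1.876


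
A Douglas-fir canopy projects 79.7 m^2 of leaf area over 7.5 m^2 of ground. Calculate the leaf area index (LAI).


Formula: LAI = total leaf area / ground area  (dimensionless)
LAI = 79.7 m^2 / 7.5 m^2
LAI = 10.63

10.63


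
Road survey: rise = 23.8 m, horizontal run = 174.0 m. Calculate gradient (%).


Formula: Gradient = rise / run * 100
Gradient = 23.8 / 174.0 * 100 = 13.7%

13.7
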